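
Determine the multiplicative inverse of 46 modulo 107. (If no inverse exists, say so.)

7

Run Euclid on (107, 46):
107 = 2·46 + 15
46 = 3·15 + 1
15 = 15·1 + 0
gcd = 1, so the inverse exists. Back-substitute:
1 = 46 − 3·15
1 = −3·107 + 7·46
So 46·7 ≡ 1 (mod 107).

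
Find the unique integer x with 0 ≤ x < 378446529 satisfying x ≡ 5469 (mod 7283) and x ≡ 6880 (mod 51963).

332518117

Write x = 5469 + 7283·k. Then 7283·k ≡ 6880 − 5469 ≡ 1411 (mod 51963).
Need 7283⁻¹ mod 51963. Extended Euclid on (51963, 7283):
51963 = 7·7283 + 982
7283 = 7·982 + 409
982 = 2·409 + 164
409 = 2·164 + 81
164 = 2·81 + 2
81 = 40·2 + 1
2 = 2·1 + 0
Back-substitute:
1 = 81 − 40·2
1 = −40·164 + 81·81
1 = 81·409 − 202·164
1 = −202·982 + 485·409
1 = 485·7283 − 3597·982
1 = −3597·51963 + 25664·7283
7283⁻¹ ≡ 25664 (mod 51963), so k ≡ 25664·1411 ≡ 45656 (mod 51963).
x = 5469 + 7283·45656 = 332518117.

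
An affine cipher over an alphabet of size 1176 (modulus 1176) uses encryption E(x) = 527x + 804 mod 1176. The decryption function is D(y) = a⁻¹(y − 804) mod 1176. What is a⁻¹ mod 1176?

Run Euclid on (1176, 527):
1176 = 2*527 + 122
527 = 4*122 + 39
122 = 3*39 + 5
39 = 7*5 + 4
5 = 1*4 + 1
4 = 4*1 + 0
The gcd is 1. Working backward:
1 = 5 − 4
1 = −39 + 8·5
1 = 8·122 − 25·39
1 = −25·527 + 108·122
1 = 108·1176 − 241·527
So 527·(-241) ≡ 1 (mod 1176), and -241 ≡ 935 (mod 1176).

935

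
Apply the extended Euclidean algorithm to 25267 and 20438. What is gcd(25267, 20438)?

Apply Euclid's algorithm to 25267 and 20438:
25267 = 1·20438 + 4829
20438 = 4·4829 + 1122
4829 = 4·1122 + 341
1122 = 3·341 + 99
341 = 3·99 + 44
99 = 2·44 + 11
44 = 4·11 + 0
gcd(25267, 20438) = 11.
Working backward:
11 = 99 − 2·44
11 = −2·341 + 7·99
11 = 7·1122 − 23·341
11 = −23·4829 + 99·1122
11 = 99·20438 − 419·4829
11 = −419·25267 + 518·20438
So 11 = (-419)·25267 + (518)·20438.

11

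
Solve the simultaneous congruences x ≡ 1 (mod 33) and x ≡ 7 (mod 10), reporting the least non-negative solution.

67

Write x = 1 + 33·k. Then 33·k ≡ 7 − 1 ≡ 6 (mod 10).
Need 33⁻¹ mod 10. Extended Euclid on (10, 3):
10 = 3*3 + 1
3 = 3*1 + 0
Back-substitute:
1 = 10 − 3·3
33⁻¹ ≡ 7 (mod 10), so k ≡ 7·6 ≡ 2 (mod 10).
x = 1 + 33·2 = 67.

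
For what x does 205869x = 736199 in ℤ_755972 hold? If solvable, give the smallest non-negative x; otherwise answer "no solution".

First find gcd(205869, 755972):
755972 = 3×205869 + 138365
205869 = 1×138365 + 67504
138365 = 2×67504 + 3357
67504 = 20×3357 + 364
3357 = 9×364 + 81
364 = 4×81 + 40
81 = 2×40 + 1
40 = 40×1 + 0
gcd = 1, so a unique solution mod 755972 exists.
Back-substitute for the Bézout coefficients:
1 = 81 − 2·40
1 = −2·364 + 9·81
1 = 9·3357 − 83·364
1 = −83·67504 + 1669·3357
1 = 1669·138365 − 3421·67504
1 = −3421·205869 + 5090·138365
1 = 5090·755972 − 18691·205869
So 205869·(-18691) ≡ 1 (mod 755972), giving 205869⁻¹ ≡ 737281.
x ≡ 205869⁻¹·736199 ≡ 737281·736199 ≡ 662807 (mod 755972).

662807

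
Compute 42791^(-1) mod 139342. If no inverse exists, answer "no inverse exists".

Compute gcd(42791, 139342):
139342 = 3·42791 + 10969
42791 = 3·10969 + 9884
10969 = 1·9884 + 1085
9884 = 9·1085 + 119
1085 = 9·119 + 14
119 = 8·14 + 7
14 = 2·7 + 0
Since gcd = 7 > 1, 42791 is not a unit mod 139342.

no inverse exists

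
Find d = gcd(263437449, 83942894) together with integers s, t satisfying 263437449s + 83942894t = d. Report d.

1

Apply Euclid's algorithm to 263437449 and 83942894:
263437449 = 3*83942894 + 11608767
83942894 = 7*11608767 + 2681525
11608767 = 4*2681525 + 882667
2681525 = 3*882667 + 33524
882667 = 26*33524 + 11043
33524 = 3*11043 + 395
11043 = 27*395 + 378
395 = 1*378 + 17
378 = 22*17 + 4
17 = 4*4 + 1
4 = 4*1 + 0
gcd(263437449, 83942894) = 1.
Working backward:
1 = 17 − 4·4
1 = −4·378 + 89·17
1 = 89·395 − 93·378
1 = −93·11043 + 2600·395
1 = 2600·33524 − 7893·11043
1 = −7893·882667 + 207818·33524
1 = 207818·2681525 − 631347·882667
1 = −631347·11608767 + 2733206·2681525
1 = 2733206·83942894 − 19763789·11608767
1 = −19763789·263437449 + 62024573·83942894
So 1 = (-19763789)·263437449 + (62024573)·83942894.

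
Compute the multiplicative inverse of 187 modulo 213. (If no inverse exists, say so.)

gcd(213, 187) by repeated division:
213 = 1*187 + 26
187 = 7*26 + 5
26 = 5*5 + 1
5 = 5*1 + 0
gcd = 1, so the inverse exists. Back-substitute:
1 = 26 − 5·5
1 = −5·187 + 36·26
1 = 36·213 − 41·187
Thus 187·(-41) ≡ 1 (mod 213); reducing, -41 mod 213 = 172.

172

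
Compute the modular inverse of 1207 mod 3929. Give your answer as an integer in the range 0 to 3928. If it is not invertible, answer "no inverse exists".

gcd(3929, 1207) by repeated division:
3929 = 3*1207 + 308
1207 = 3*308 + 283
308 = 1*283 + 25
283 = 11*25 + 8
25 = 3*8 + 1
8 = 8*1 + 0
gcd = 1, so the inverse exists. Back-substitute:
1 = 25 − 3·8
1 = −3·283 + 34·25
1 = 34·308 − 37·283
1 = −37·1207 + 145·308
1 = 145·3929 − 472·1207
Hence 1207⁻¹ ≡ -472 ≡ 3457 (mod 3929).

3457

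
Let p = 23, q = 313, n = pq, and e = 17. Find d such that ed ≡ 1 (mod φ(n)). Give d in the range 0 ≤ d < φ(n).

5249

φ(n) = (p−1)(q−1) = 22·312 = 6864.
Need d with 17·d ≡ 1 (mod 6864). Apply the extended Euclidean algorithm:
6864 = 403·17 + 13
17 = 1·13 + 4
13 = 3·4 + 1
4 = 4·1 + 0
Back-substitute:
1 = 13 − 3·4
1 = −3·17 + 4·13
1 = 4·6864 − 1615·17
So 17·(-1615) ≡ 1 (mod 6864), hence d ≡ -1615 ≡ 5249 (mod 6864).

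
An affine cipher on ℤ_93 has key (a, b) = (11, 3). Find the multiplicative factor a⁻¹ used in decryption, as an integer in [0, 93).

gcd(93, 11) by repeated division:
93 = 8*11 + 5
11 = 2*5 + 1
5 = 5*1 + 0
Since gcd(11, 93) = 1, back-substitute to write 1 as a combination:
1 = 11 − 2·5
1 = −2·93 + 17·11
So 11·17 ≡ 1 (mod 93).

17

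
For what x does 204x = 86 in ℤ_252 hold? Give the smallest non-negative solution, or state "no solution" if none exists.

gcd(204, 252):
252 = 1*204 + 48
204 = 4*48 + 12
48 = 4*12 + 0
gcd = 12, but 12 ∤ 86, so the congruence has no solution.

no solution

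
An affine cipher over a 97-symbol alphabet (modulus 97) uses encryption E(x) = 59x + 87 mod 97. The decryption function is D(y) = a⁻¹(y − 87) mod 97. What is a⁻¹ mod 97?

74

gcd(97, 59) by repeated division:
97 = 1×59 + 38
59 = 1×38 + 21
38 = 1×21 + 17
21 = 1×17 + 4
17 = 4×4 + 1
4 = 4×1 + 0
gcd = 1, so the inverse exists. Back-substitute:
1 = 17 − 4·4
1 = −4·21 + 5·17
1 = 5·38 − 9·21
1 = −9·59 + 14·38
1 = 14·97 − 23·59
Thus 59·(-23) ≡ 1 (mod 97); reducing, -23 mod 97 = 74.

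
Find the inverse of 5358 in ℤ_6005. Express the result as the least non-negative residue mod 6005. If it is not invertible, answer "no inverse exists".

Extended Euclidean algorithm:
6005 = 1×5358 + 647
5358 = 8×647 + 182
647 = 3×182 + 101
182 = 1×101 + 81
101 = 1×81 + 20
81 = 4×20 + 1
20 = 20×1 + 0
gcd = 1, so the inverse exists. Back-substitute:
1 = 81 − 4·20
1 = −4·101 + 5·81
1 = 5·182 − 9·101
1 = −9·647 + 32·182
1 = 32·5358 − 265·647
1 = −265·6005 + 297·5358
So 5358·297 ≡ 1 (mod 6005).

297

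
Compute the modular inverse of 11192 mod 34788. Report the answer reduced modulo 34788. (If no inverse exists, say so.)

no inverse exists

Euclidean algorithm on 34788, 11192:
34788 = 3·11192 + 1212
11192 = 9·1212 + 284
1212 = 4·284 + 76
284 = 3·76 + 56
76 = 1·56 + 20
56 = 2·20 + 16
20 = 1·16 + 4
16 = 4·4 + 0
The gcd is 4, not 1, hence no inverse exists.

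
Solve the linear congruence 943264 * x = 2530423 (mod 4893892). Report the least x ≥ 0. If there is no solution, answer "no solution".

gcd(943264, 4893892):
4893892 = 5·943264 + 177572
943264 = 5·177572 + 55404
177572 = 3·55404 + 11360
55404 = 4·11360 + 9964
11360 = 1·9964 + 1396
9964 = 7·1396 + 192
1396 = 7·192 + 52
192 = 3·52 + 36
52 = 1·36 + 16
36 = 2·16 + 4
16 = 4·4 + 0
gcd = 4, but 4 ∤ 2530423, so the congruence has no solution.

no solution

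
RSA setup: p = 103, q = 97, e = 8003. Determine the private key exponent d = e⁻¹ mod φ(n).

8555

φ(n) = (p−1)(q−1) = 102·96 = 9792.
Need d with 8003·d ≡ 1 (mod 9792). Apply the extended Euclidean algorithm:
9792 = 1*8003 + 1789
8003 = 4*1789 + 847
1789 = 2*847 + 95
847 = 8*95 + 87
95 = 1*87 + 8
87 = 10*8 + 7
8 = 1*7 + 1
7 = 7*1 + 0
Back-substitute:
1 = 8 − 7
1 = −87 + 11·8
1 = 11·95 − 12·87
1 = −12·847 + 107·95
1 = 107·1789 − 226·847
1 = −226·8003 + 1011·1789
1 = 1011·9792 − 1237·8003
So 8003·(-1237) ≡ 1 (mod 9792), hence d ≡ -1237 ≡ 8555 (mod 9792).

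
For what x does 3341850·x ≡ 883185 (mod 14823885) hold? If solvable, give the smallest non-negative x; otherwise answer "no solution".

First find gcd(3341850, 14823885):
14823885 = 4·3341850 + 1456485
3341850 = 2·1456485 + 428880
1456485 = 3·428880 + 169845
428880 = 2·169845 + 89190
169845 = 1·89190 + 80655
89190 = 1·80655 + 8535
80655 = 9·8535 + 3840
8535 = 2·3840 + 855
3840 = 4·855 + 420
855 = 2·420 + 15
420 = 28·15 + 0
gcd = 15 and 15 | 883185, so solutions exist. Divide through by 15: 222790x ≡ 58879 (mod 988259).
Now find 222790⁻¹ mod 988259:
988259 = 4*222790 + 97099
222790 = 2*97099 + 28592
97099 = 3*28592 + 11323
28592 = 2*11323 + 5946
11323 = 1*5946 + 5377
5946 = 1*5377 + 569
5377 = 9*569 + 256
569 = 2*256 + 57
256 = 4*57 + 28
57 = 2*28 + 1
28 = 28*1 + 0
Back-substitute:
1 = 57 − 2·28
1 = −2·256 + 9·57
1 = 9·569 − 20·256
1 = −20·5377 + 189·569
1 = 189·5946 − 209·5377
1 = −209·11323 + 398·5946
1 = 398·28592 − 1005·11323
1 = −1005·97099 + 3413·28592
1 = 3413·222790 − 7831·97099
1 = −7831·988259 + 34737·222790
So 222790⁻¹ ≡ 34737 (mod 988259).
Then x ≡ 34737·58879 ≡ 571952 (mod 988259); the smallest non-negative solution is x = 571952.

571952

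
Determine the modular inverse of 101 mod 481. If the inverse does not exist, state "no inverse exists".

381

Run Euclid on (481, 101):
481 = 4×101 + 77
101 = 1×77 + 24
77 = 3×24 + 5
24 = 4×5 + 4
5 = 1×4 + 1
4 = 4×1 + 0
gcd = 1, so the inverse exists. Back-substitute:
1 = 5 − 4
1 = −24 + 5·5
1 = 5·77 − 16·24
1 = −16·101 + 21·77
1 = 21·481 − 100·101
So 101·(-100) ≡ 1 (mod 481), and -100 ≡ 381 (mod 481).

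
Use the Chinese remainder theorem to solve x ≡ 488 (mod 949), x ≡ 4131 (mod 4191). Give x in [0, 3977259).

1647003

Write x = 488 + 949·k. Then 949·k ≡ 4131 − 488 ≡ 3643 (mod 4191).
Need 949⁻¹ mod 4191. Extended Euclid on (4191, 949):
4191 = 4*949 + 395
949 = 2*395 + 159
395 = 2*159 + 77
159 = 2*77 + 5
77 = 15*5 + 2
5 = 2*2 + 1
2 = 2*1 + 0
Back-substitute:
1 = 5 − 2·2
1 = −2·77 + 31·5
1 = 31·159 − 64·77
1 = −64·395 + 159·159
1 = 159·949 − 382·395
1 = −382·4191 + 1687·949
949⁻¹ ≡ 1687 (mod 4191), so k ≡ 1687·3643 ≡ 1735 (mod 4191).
x = 488 + 949·1735 = 1647003.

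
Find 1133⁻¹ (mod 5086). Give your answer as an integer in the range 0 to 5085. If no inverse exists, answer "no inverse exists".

Extended Euclidean algorithm:
5086 = 4*1133 + 554
1133 = 2*554 + 25
554 = 22*25 + 4
25 = 6*4 + 1
4 = 4*1 + 0
gcd = 1, so the inverse exists. Back-substitute:
1 = 25 − 6·4
1 = −6·554 + 133·25
1 = 133·1133 − 272·554
1 = −272·5086 + 1221·1133
So 1133·1221 ≡ 1 (mod 5086).

1221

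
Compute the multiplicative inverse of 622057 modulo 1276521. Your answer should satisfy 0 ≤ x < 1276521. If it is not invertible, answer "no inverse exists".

Extended Euclidean algorithm:
1276521 = 2×622057 + 32407
622057 = 19×32407 + 6324
32407 = 5×6324 + 787
6324 = 8×787 + 28
787 = 28×28 + 3
28 = 9×3 + 1
3 = 3×1 + 0
gcd = 1, so the inverse exists. Back-substitute:
1 = 28 − 9·3
1 = −9·787 + 253·28
1 = 253·6324 − 2033·787
1 = −2033·32407 + 10418·6324
1 = 10418·622057 − 199975·32407
1 = −199975·1276521 + 410368·622057
So 622057·410368 ≡ 1 (mod 1276521).

410368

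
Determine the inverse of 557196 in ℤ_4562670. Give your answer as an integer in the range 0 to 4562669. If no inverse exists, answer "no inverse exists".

Compute gcd(557196, 4562670):
4562670 = 8*557196 + 105102
557196 = 5*105102 + 31686
105102 = 3*31686 + 10044
31686 = 3*10044 + 1554
10044 = 6*1554 + 720
1554 = 2*720 + 114
720 = 6*114 + 36
114 = 3*36 + 6
36 = 6*6 + 0
Since gcd = 6 > 1, 557196 is not a unit mod 4562670.

no inverse exists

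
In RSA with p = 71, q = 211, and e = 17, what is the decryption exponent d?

φ(n) = (p−1)(q−1) = 70·210 = 14700.
Need d with 17·d ≡ 1 (mod 14700). Apply the extended Euclidean algorithm:
14700 = 864×17 + 12
17 = 1×12 + 5
12 = 2×5 + 2
5 = 2×2 + 1
2 = 2×1 + 0
Back-substitute:
1 = 5 − 2·2
1 = −2·12 + 5·5
1 = 5·17 − 7·12
1 = −7·14700 + 6053·17
So 17·6053 ≡ 1 (mod 14700), hence d = 6053.

6053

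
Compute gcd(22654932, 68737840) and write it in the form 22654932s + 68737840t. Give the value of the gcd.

Repeated division:
68737840 = 3·22654932 + 773044
22654932 = 29·773044 + 236656
773044 = 3·236656 + 63076
236656 = 3·63076 + 47428
63076 = 1·47428 + 15648
47428 = 3·15648 + 484
15648 = 32·484 + 160
484 = 3·160 + 4
160 = 40·4 + 0
gcd(22654932, 68737840) = 4.
Back-substituting:
4 = 484 − 3·160
4 = −3·15648 + 97·484
4 = 97·47428 − 294·15648
4 = −294·63076 + 391·47428
4 = 391·236656 − 1467·63076
4 = −1467·773044 + 4792·236656
4 = 4792·22654932 − 140435·773044
4 = −140435·68737840 + 426097·22654932
So 4 = (-140435)·68737840 + (426097)·22654932.

4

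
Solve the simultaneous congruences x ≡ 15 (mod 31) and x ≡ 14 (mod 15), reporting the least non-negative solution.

449

Write x = 15 + 31·k. Then 31·k ≡ 14 − 15 ≡ 14 (mod 15).
Need 31⁻¹ mod 15. Extended Euclid on (15, 1):
15 = 15×1 + 0
31⁻¹ ≡ 1 (mod 15), so k ≡ 1·14 ≡ 14 (mod 15).
x = 15 + 31·14 = 449.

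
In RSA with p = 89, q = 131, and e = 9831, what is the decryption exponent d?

φ(n) = (p−1)(q−1) = 88·130 = 11440.
Need d with 9831·d ≡ 1 (mod 11440). Apply the extended Euclidean algorithm:
11440 = 1·9831 + 1609
9831 = 6·1609 + 177
1609 = 9·177 + 16
177 = 11·16 + 1
16 = 16·1 + 0
Back-substitute:
1 = 177 − 11·16
1 = −11·1609 + 100·177
1 = 100·9831 − 611·1609
1 = −611·11440 + 711·9831
So 9831·711 ≡ 1 (mod 11440), hence d = 711.

711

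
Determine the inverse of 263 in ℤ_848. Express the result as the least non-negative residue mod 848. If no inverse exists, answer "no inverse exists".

503

gcd(848, 263) by repeated division:
848 = 3×263 + 59
263 = 4×59 + 27
59 = 2×27 + 5
27 = 5×5 + 2
5 = 2×2 + 1
2 = 2×1 + 0
gcd = 1, so the inverse exists. Back-substitute:
1 = 5 − 2·2
1 = −2·27 + 11·5
1 = 11·59 − 24·27
1 = −24·263 + 107·59
1 = 107·848 − 345·263
Hence 263⁻¹ ≡ -345 ≡ 503 (mod 848).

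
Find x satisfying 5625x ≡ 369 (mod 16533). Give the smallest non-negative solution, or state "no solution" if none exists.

First find gcd(5625, 16533):
16533 = 2·5625 + 5283
5625 = 1·5283 + 342
5283 = 15·342 + 153
342 = 2·153 + 36
153 = 4·36 + 9
36 = 4·9 + 0
gcd = 9 and 9 | 369, so solutions exist. Divide through by 9: 625x ≡ 41 (mod 1837).
Now find 625⁻¹ mod 1837:
1837 = 2×625 + 587
625 = 1×587 + 38
587 = 15×38 + 17
38 = 2×17 + 4
17 = 4×4 + 1
4 = 4×1 + 0
Back-substitute:
1 = 17 − 4·4
1 = −4·38 + 9·17
1 = 9·587 − 139·38
1 = −139·625 + 148·587
1 = 148·1837 − 435·625
So 625·(-435) ≡ 1 (mod 1837), i.e. 625⁻¹ ≡ 1402.
Then x ≡ 1402·41 ≡ 535 (mod 1837); the smallest non-negative solution is x = 535.

535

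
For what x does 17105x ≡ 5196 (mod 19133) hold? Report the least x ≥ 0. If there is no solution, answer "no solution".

First find gcd(17105, 19133):
19133 = 1·17105 + 2028
17105 = 8·2028 + 881
2028 = 2·881 + 266
881 = 3·266 + 83
266 = 3·83 + 17
83 = 4·17 + 15
17 = 1·15 + 2
15 = 7·2 + 1
2 = 2·1 + 0
gcd = 1, so a unique solution mod 19133 exists.
Back-substitute for the Bézout coefficients:
1 = 15 − 7·2
1 = −7·17 + 8·15
1 = 8·83 − 39·17
1 = −39·266 + 125·83
1 = 125·881 − 414·266
1 = −414·2028 + 953·881
1 = 953·17105 − 8038·2028
1 = −8038·19133 + 8991·17105
So 17105·(8991) ≡ 1 (mod 19133), giving 17105⁻¹ ≡ 8991.
x ≡ 17105⁻¹·5196 ≡ 8991·5196 ≡ 13583 (mod 19133).

13583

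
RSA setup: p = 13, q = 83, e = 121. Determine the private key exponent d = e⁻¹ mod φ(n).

φ(n) = (p−1)(q−1) = 12·82 = 984.
Need d with 121·d ≡ 1 (mod 984). Apply the extended Euclidean algorithm:
984 = 8·121 + 16
121 = 7·16 + 9
16 = 1·9 + 7
9 = 1·7 + 2
7 = 3·2 + 1
2 = 2·1 + 0
Back-substitute:
1 = 7 − 3·2
1 = −3·9 + 4·7
1 = 4·16 − 7·9
1 = −7·121 + 53·16
1 = 53·984 − 431·121
So 121·(-431) ≡ 1 (mod 984), hence d ≡ -431 ≡ 553 (mod 984).

553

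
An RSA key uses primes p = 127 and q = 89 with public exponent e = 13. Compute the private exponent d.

φ(n) = (p−1)(q−1) = 126·88 = 11088.
Need d with 13·d ≡ 1 (mod 11088). Apply the extended Euclidean algorithm:
11088 = 852×13 + 12
13 = 1×12 + 1
12 = 12×1 + 0
Back-substitute:
1 = 13 − 12
1 = −11088 + 853·13
So 13·853 ≡ 1 (mod 11088), hence d = 853.

853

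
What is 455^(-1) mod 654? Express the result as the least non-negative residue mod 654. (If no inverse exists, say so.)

23

Extended Euclidean algorithm:
654 = 1*455 + 199
455 = 2*199 + 57
199 = 3*57 + 28
57 = 2*28 + 1
28 = 28*1 + 0
The gcd is 1. Working backward:
1 = 57 − 2·28
1 = −2·199 + 7·57
1 = 7·455 − 16·199
1 = −16·654 + 23·455
So 455·23 ≡ 1 (mod 654).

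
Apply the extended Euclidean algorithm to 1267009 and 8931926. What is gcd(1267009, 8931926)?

1

Repeated division:
8931926 = 7·1267009 + 62863
1267009 = 20·62863 + 9749
62863 = 6·9749 + 4369
9749 = 2·4369 + 1011
4369 = 4·1011 + 325
1011 = 3·325 + 36
325 = 9·36 + 1
36 = 36·1 + 0
gcd(1267009, 8931926) = 1.
Working backward:
1 = 325 − 9·36
1 = −9·1011 + 28·325
1 = 28·4369 − 121·1011
1 = −121·9749 + 270·4369
1 = 270·62863 − 1741·9749
1 = −1741·1267009 + 35090·62863
1 = 35090·8931926 − 247371·1267009
So 1 = (35090)·8931926 + (-247371)·1267009.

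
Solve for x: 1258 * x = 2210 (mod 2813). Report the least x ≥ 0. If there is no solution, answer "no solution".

First find gcd(1258, 2813):
2813 = 2·1258 + 297
1258 = 4·297 + 70
297 = 4·70 + 17
70 = 4·17 + 2
17 = 8·2 + 1
2 = 2·1 + 0
gcd = 1, so a unique solution mod 2813 exists.
Back-substitute for the Bézout coefficients:
1 = 17 − 8·2
1 = −8·70 + 33·17
1 = 33·297 − 140·70
1 = −140·1258 + 593·297
1 = 593·2813 − 1326·1258
So 1258·(-1326) ≡ 1 (mod 2813), giving 1258⁻¹ ≡ 1487.
x ≡ 1258⁻¹·2210 ≡ 1487·2210 ≡ 686 (mod 2813).

686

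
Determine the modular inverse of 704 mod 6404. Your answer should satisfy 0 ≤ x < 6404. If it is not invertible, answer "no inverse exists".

no inverse exists

Euclidean algorithm on 6404, 704:
6404 = 9*704 + 68
704 = 10*68 + 24
68 = 2*24 + 20
24 = 1*20 + 4
20 = 5*4 + 0
The gcd is 4, not 1, hence no inverse exists.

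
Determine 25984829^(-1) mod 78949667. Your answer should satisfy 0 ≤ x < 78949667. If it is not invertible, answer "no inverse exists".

Run Euclid on (78949667, 25984829):
78949667 = 3·25984829 + 995180
25984829 = 26·995180 + 110149
995180 = 9·110149 + 3839
110149 = 28·3839 + 2657
3839 = 1·2657 + 1182
2657 = 2·1182 + 293
1182 = 4·293 + 10
293 = 29·10 + 3
10 = 3·3 + 1
3 = 3·1 + 0
Since gcd(25984829, 78949667) = 1, back-substitute to write 1 as a combination:
1 = 10 − 3·3
1 = −3·293 + 88·10
1 = 88·1182 − 355·293
1 = −355·2657 + 798·1182
1 = 798·3839 − 1153·2657
1 = −1153·110149 + 33082·3839
1 = 33082·995180 − 298891·110149
1 = −298891·25984829 + 7804248·995180
1 = 7804248·78949667 − 23711635·25984829
So 25984829·(-23711635) ≡ 1 (mod 78949667), and -23711635 ≡ 55238032 (mod 78949667).

55238032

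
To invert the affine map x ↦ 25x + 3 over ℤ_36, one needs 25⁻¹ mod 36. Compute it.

13

Apply the Euclidean algorithm to 36 and 25:
36 = 1·25 + 11
25 = 2·11 + 3
11 = 3·3 + 2
3 = 1·2 + 1
2 = 2·1 + 0
Since gcd(25, 36) = 1, back-substitute to write 1 as a combination:
1 = 3 − 2
1 = −11 + 4·3
1 = 4·25 − 9·11
1 = −9·36 + 13·25
So 25·13 ≡ 1 (mod 36).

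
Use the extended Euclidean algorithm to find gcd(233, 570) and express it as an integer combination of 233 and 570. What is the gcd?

Repeated division:
570 = 2×233 + 104
233 = 2×104 + 25
104 = 4×25 + 4
25 = 6×4 + 1
4 = 4×1 + 0
gcd(233, 570) = 1.
Working backward:
1 = 25 − 6·4
1 = −6·104 + 25·25
1 = 25·233 − 56·104
1 = −56·570 + 137·233
So 1 = (-56)·570 + (137)·233.

1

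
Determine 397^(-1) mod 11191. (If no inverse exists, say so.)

8654

gcd(11191, 397) by repeated division:
11191 = 28·397 + 75
397 = 5·75 + 22
75 = 3·22 + 9
22 = 2·9 + 4
9 = 2·4 + 1
4 = 4·1 + 0
gcd = 1, so the inverse exists. Back-substitute:
1 = 9 − 2·4
1 = −2·22 + 5·9
1 = 5·75 − 17·22
1 = −17·397 + 90·75
1 = 90·11191 − 2537·397
Thus 397·(-2537) ≡ 1 (mod 11191); reducing, -2537 mod 11191 = 8654.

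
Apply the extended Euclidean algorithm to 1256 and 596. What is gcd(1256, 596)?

Repeated division:
1256 = 2*596 + 64
596 = 9*64 + 20
64 = 3*20 + 4
20 = 5*4 + 0
gcd(1256, 596) = 4.
Express as a combination:
4 = 64 − 3·20
4 = −3·596 + 28·64
4 = 28·1256 − 59·596
So 4 = (28)·1256 + (-59)·596.

4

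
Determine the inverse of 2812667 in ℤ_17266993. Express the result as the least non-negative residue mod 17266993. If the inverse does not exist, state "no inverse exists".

Run Euclid on (17266993, 2812667):
17266993 = 6*2812667 + 390991
2812667 = 7*390991 + 75730
390991 = 5*75730 + 12341
75730 = 6*12341 + 1684
12341 = 7*1684 + 553
1684 = 3*553 + 25
553 = 22*25 + 3
25 = 8*3 + 1
3 = 3*1 + 0
gcd = 1, so the inverse exists. Back-substitute:
1 = 25 − 8·3
1 = −8·553 + 177·25
1 = 177·1684 − 539·553
1 = −539·12341 + 3950·1684
1 = 3950·75730 − 24239·12341
1 = −24239·390991 + 125145·75730
1 = 125145·2812667 − 900254·390991
1 = −900254·17266993 + 5526669·2812667
So 2812667·5526669 ≡ 1 (mod 17266993).

5526669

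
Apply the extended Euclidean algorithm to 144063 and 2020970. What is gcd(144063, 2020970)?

1

Euclidean algorithm:
2020970 = 14·144063 + 4088
144063 = 35·4088 + 983
4088 = 4·983 + 156
983 = 6·156 + 47
156 = 3·47 + 15
47 = 3·15 + 2
15 = 7·2 + 1
2 = 2·1 + 0
gcd(144063, 2020970) = 1.
Express as a combination:
1 = 15 − 7·2
1 = −7·47 + 22·15
1 = 22·156 − 73·47
1 = −73·983 + 460·156
1 = 460·4088 − 1913·983
1 = −1913·144063 + 67415·4088
1 = 67415·2020970 − 945723·144063
So 1 = (67415)·2020970 + (-945723)·144063.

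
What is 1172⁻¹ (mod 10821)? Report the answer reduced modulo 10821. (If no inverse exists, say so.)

8522

Extended Euclidean algorithm:
10821 = 9×1172 + 273
1172 = 4×273 + 80
273 = 3×80 + 33
80 = 2×33 + 14
33 = 2×14 + 5
14 = 2×5 + 4
5 = 1×4 + 1
4 = 4×1 + 0
The gcd is 1. Working backward:
1 = 5 − 4
1 = −14 + 3·5
1 = 3·33 − 7·14
1 = −7·80 + 17·33
1 = 17·273 − 58·80
1 = −58·1172 + 249·273
1 = 249·10821 − 2299·1172
So 1172·(-2299) ≡ 1 (mod 10821), and -2299 ≡ 8522 (mod 10821).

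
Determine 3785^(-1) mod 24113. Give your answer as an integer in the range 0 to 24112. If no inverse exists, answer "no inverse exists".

Run Euclid on (24113, 3785):
24113 = 6·3785 + 1403
3785 = 2·1403 + 979
1403 = 1·979 + 424
979 = 2·424 + 131
424 = 3·131 + 31
131 = 4·31 + 7
31 = 4·7 + 3
7 = 2·3 + 1
3 = 3·1 + 0
The gcd is 1. Working backward:
1 = 7 − 2·3
1 = −2·31 + 9·7
1 = 9·131 − 38·31
1 = −38·424 + 123·131
1 = 123·979 − 284·424
1 = −284·1403 + 407·979
1 = 407·3785 − 1098·1403
1 = −1098·24113 + 6995·3785
So 3785·6995 ≡ 1 (mod 24113).

6995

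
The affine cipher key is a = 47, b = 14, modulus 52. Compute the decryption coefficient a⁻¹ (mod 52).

gcd(52, 47) by repeated division:
52 = 1×47 + 5
47 = 9×5 + 2
5 = 2×2 + 1
2 = 2×1 + 0
The gcd is 1. Working backward:
1 = 5 − 2·2
1 = −2·47 + 19·5
1 = 19·52 − 21·47
Hence 47⁻¹ ≡ -21 ≡ 31 (mod 52).

31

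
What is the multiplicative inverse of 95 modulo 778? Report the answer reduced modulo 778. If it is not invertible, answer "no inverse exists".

475

Extended Euclidean algorithm:
778 = 8·95 + 18
95 = 5·18 + 5
18 = 3·5 + 3
5 = 1·3 + 2
3 = 1·2 + 1
2 = 2·1 + 0
The gcd is 1. Working backward:
1 = 3 − 2
1 = −5 + 2·3
1 = 2·18 − 7·5
1 = −7·95 + 37·18
1 = 37·778 − 303·95
Hence 95⁻¹ ≡ -303 ≡ 475 (mod 778).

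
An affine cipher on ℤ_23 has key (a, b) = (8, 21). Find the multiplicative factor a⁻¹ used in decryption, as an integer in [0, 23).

Apply the Euclidean algorithm to 23 and 8:
23 = 2*8 + 7
8 = 1*7 + 1
7 = 7*1 + 0
Since gcd(8, 23) = 1, back-substitute to write 1 as a combination:
1 = 8 − 7
1 = −23 + 3·8
So 8·3 ≡ 1 (mod 23).

3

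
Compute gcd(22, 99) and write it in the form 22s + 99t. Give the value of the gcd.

11

Repeated division:
99 = 4*22 + 11
22 = 2*11 + 0
gcd(22, 99) = 11.
Back-substituting:
11 = 99 − 4·22
So 11 = (1)·99 + (-4)·22.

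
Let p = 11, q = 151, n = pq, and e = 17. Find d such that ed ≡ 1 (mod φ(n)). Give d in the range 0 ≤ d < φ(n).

φ(n) = (p−1)(q−1) = 10·150 = 1500.
Need d with 17·d ≡ 1 (mod 1500). Apply the extended Euclidean algorithm:
1500 = 88×17 + 4
17 = 4×4 + 1
4 = 4×1 + 0
Back-substitute:
1 = 17 − 4·4
1 = −4·1500 + 353·17
So 17·353 ≡ 1 (mod 1500), hence d = 353.

353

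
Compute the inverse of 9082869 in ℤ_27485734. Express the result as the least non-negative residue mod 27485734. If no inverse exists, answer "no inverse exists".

3307765

Apply the Euclidean algorithm to 27485734 and 9082869:
27485734 = 3×9082869 + 237127
9082869 = 38×237127 + 72043
237127 = 3×72043 + 20998
72043 = 3×20998 + 9049
20998 = 2×9049 + 2900
9049 = 3×2900 + 349
2900 = 8×349 + 108
349 = 3×108 + 25
108 = 4×25 + 8
25 = 3×8 + 1
8 = 8×1 + 0
Since gcd(9082869, 27485734) = 1, back-substitute to write 1 as a combination:
1 = 25 − 3·8
1 = −3·108 + 13·25
1 = 13·349 − 42·108
1 = −42·2900 + 349·349
1 = 349·9049 − 1089·2900
1 = −1089·20998 + 2527·9049
1 = 2527·72043 − 8670·20998
1 = −8670·237127 + 28537·72043
1 = 28537·9082869 − 1093076·237127
1 = −1093076·27485734 + 3307765·9082869
So 9082869·3307765 ≡ 1 (mod 27485734).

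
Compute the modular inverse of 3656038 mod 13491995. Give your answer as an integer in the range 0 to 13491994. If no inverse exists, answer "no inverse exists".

Extended Euclidean algorithm:
13491995 = 3·3656038 + 2523881
3656038 = 1·2523881 + 1132157
2523881 = 2·1132157 + 259567
1132157 = 4·259567 + 93889
259567 = 2·93889 + 71789
93889 = 1·71789 + 22100
71789 = 3·22100 + 5489
22100 = 4·5489 + 144
5489 = 38·144 + 17
144 = 8·17 + 8
17 = 2·8 + 1
8 = 8·1 + 0
gcd = 1, so the inverse exists. Back-substitute:
1 = 17 − 2·8
1 = −2·144 + 17·17
1 = 17·5489 − 648·144
1 = −648·22100 + 2609·5489
1 = 2609·71789 − 8475·22100
1 = −8475·93889 + 11084·71789
1 = 11084·259567 − 30643·93889
1 = −30643·1132157 + 133656·259567
1 = 133656·2523881 − 297955·1132157
1 = −297955·3656038 + 431611·2523881
1 = 431611·13491995 − 1592788·3656038
So 3656038·(-1592788) ≡ 1 (mod 13491995), and -1592788 ≡ 11899207 (mod 13491995).

11899207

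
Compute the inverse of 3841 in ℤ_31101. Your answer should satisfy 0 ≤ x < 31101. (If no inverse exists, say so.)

24097

Apply the Euclidean algorithm to 31101 and 3841:
31101 = 8*3841 + 373
3841 = 10*373 + 111
373 = 3*111 + 40
111 = 2*40 + 31
40 = 1*31 + 9
31 = 3*9 + 4
9 = 2*4 + 1
4 = 4*1 + 0
The gcd is 1. Working backward:
1 = 9 − 2·4
1 = −2·31 + 7·9
1 = 7·40 − 9·31
1 = −9·111 + 25·40
1 = 25·373 − 84·111
1 = −84·3841 + 865·373
1 = 865·31101 − 7004·3841
Thus 3841·(-7004) ≡ 1 (mod 31101); reducing, -7004 mod 31101 = 24097.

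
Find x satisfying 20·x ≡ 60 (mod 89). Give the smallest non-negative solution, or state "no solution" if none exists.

3

First find gcd(20, 89):
89 = 4·20 + 9
20 = 2·9 + 2
9 = 4·2 + 1
2 = 2·1 + 0
gcd = 1, so a unique solution mod 89 exists.
Back-substitute for the Bézout coefficients:
1 = 9 − 4·2
1 = −4·20 + 9·9
1 = 9·89 − 40·20
So 20·(-40) ≡ 1 (mod 89), giving 20⁻¹ ≡ 49.
x ≡ 20⁻¹·60 ≡ 49·60 ≡ 3 (mod 89).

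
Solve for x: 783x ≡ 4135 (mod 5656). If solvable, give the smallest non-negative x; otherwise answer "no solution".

5329

First find gcd(783, 5656):
5656 = 7*783 + 175
783 = 4*175 + 83
175 = 2*83 + 9
83 = 9*9 + 2
9 = 4*2 + 1
2 = 2*1 + 0
gcd = 1, so a unique solution mod 5656 exists.
Back-substitute for the Bézout coefficients:
1 = 9 − 4·2
1 = −4·83 + 37·9
1 = 37·175 − 78·83
1 = −78·783 + 349·175
1 = 349·5656 − 2521·783
So 783·(-2521) ≡ 1 (mod 5656), giving 783⁻¹ ≡ 3135.
x ≡ 783⁻¹·4135 ≡ 3135·4135 ≡ 5329 (mod 5656).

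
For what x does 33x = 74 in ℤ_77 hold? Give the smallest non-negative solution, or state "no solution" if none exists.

gcd(33, 77):
77 = 2×33 + 11
33 = 3×11 + 0
gcd = 11, but 11 ∤ 74, so the congruence has no solution.

no solution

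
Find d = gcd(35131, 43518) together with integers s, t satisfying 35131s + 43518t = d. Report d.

1

Repeated division:
43518 = 1·35131 + 8387
35131 = 4·8387 + 1583
8387 = 5·1583 + 472
1583 = 3·472 + 167
472 = 2·167 + 138
167 = 1·138 + 29
138 = 4·29 + 22
29 = 1·22 + 7
22 = 3·7 + 1
7 = 7·1 + 0
gcd(35131, 43518) = 1.
Back-substituting:
1 = 22 − 3·7
1 = −3·29 + 4·22
1 = 4·138 − 19·29
1 = −19·167 + 23·138
1 = 23·472 − 65·167
1 = −65·1583 + 218·472
1 = 218·8387 − 1155·1583
1 = −1155·35131 + 4838·8387
1 = 4838·43518 − 5993·35131
So 1 = (4838)·43518 + (-5993)·35131.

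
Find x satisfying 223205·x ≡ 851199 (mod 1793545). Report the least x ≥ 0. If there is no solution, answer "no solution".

no solution

gcd(223205, 1793545):
1793545 = 8*223205 + 7905
223205 = 28*7905 + 1865
7905 = 4*1865 + 445
1865 = 4*445 + 85
445 = 5*85 + 20
85 = 4*20 + 5
20 = 4*5 + 0
gcd = 5, but 5 ∤ 851199, so the congruence has no solution.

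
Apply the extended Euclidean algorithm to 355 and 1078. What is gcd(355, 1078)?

1

Apply Euclid's algorithm to 1078 and 355:
1078 = 3*355 + 13
355 = 27*13 + 4
13 = 3*4 + 1
4 = 4*1 + 0
gcd(355, 1078) = 1.
Working backward:
1 = 13 − 3·4
1 = −3·355 + 82·13
1 = 82·1078 − 249·355
So 1 = (82)·1078 + (-249)·355.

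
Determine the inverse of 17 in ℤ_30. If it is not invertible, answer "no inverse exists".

23

Extended Euclidean algorithm:
30 = 1·17 + 13
17 = 1·13 + 4
13 = 3·4 + 1
4 = 4·1 + 0
Since gcd(17, 30) = 1, back-substitute to write 1 as a combination:
1 = 13 − 3·4
1 = −3·17 + 4·13
1 = 4·30 − 7·17
Thus 17·(-7) ≡ 1 (mod 30); reducing, -7 mod 30 = 23.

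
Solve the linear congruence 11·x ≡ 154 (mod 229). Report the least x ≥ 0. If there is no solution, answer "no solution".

14

First find gcd(11, 229):
229 = 20×11 + 9
11 = 1×9 + 2
9 = 4×2 + 1
2 = 2×1 + 0
gcd = 1, so a unique solution mod 229 exists.
Back-substitute for the Bézout coefficients:
1 = 9 − 4·2
1 = −4·11 + 5·9
1 = 5·229 − 104·11
So 11·(-104) ≡ 1 (mod 229), giving 11⁻¹ ≡ 125.
x ≡ 11⁻¹·154 ≡ 125·154 ≡ 14 (mod 229).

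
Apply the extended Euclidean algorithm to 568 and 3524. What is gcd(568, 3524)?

Euclidean algorithm:
3524 = 6*568 + 116
568 = 4*116 + 104
116 = 1*104 + 12
104 = 8*12 + 8
12 = 1*8 + 4
8 = 2*4 + 0
gcd(568, 3524) = 4.
Working backward:
4 = 12 − 8
4 = −104 + 9·12
4 = 9·116 − 10·104
4 = −10·568 + 49·116
4 = 49·3524 − 304·568
So 4 = (49)·3524 + (-304)·568.

4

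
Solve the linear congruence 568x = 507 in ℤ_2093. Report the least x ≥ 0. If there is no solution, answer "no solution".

1508

First find gcd(568, 2093):
2093 = 3×568 + 389
568 = 1×389 + 179
389 = 2×179 + 31
179 = 5×31 + 24
31 = 1×24 + 7
24 = 3×7 + 3
7 = 2×3 + 1
3 = 3×1 + 0
gcd = 1, so a unique solution mod 2093 exists.
Back-substitute for the Bézout coefficients:
1 = 7 − 2·3
1 = −2·24 + 7·7
1 = 7·31 − 9·24
1 = −9·179 + 52·31
1 = 52·389 − 113·179
1 = −113·568 + 165·389
1 = 165·2093 − 608·568
So 568·(-608) ≡ 1 (mod 2093), giving 568⁻¹ ≡ 1485.
x ≡ 568⁻¹·507 ≡ 1485·507 ≡ 1508 (mod 2093).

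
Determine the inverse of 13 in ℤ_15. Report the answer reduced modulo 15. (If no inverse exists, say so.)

7

Run Euclid on (15, 13):
15 = 1·13 + 2
13 = 6·2 + 1
2 = 2·1 + 0
The gcd is 1. Working backward:
1 = 13 − 6·2
1 = −6·15 + 7·13
So 13·7 ≡ 1 (mod 15).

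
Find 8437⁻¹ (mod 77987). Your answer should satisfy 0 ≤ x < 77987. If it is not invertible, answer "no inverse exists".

Compute gcd(8437, 77987):
77987 = 9×8437 + 2054
8437 = 4×2054 + 221
2054 = 9×221 + 65
221 = 3×65 + 26
65 = 2×26 + 13
26 = 2×13 + 0
The gcd is 13, not 1, hence no inverse exists.

no inverse exists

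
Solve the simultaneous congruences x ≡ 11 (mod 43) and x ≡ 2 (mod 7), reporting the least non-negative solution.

Write x = 11 + 43·k. Then 43·k ≡ 2 − 11 ≡ 5 (mod 7).
Need 43⁻¹ mod 7. Extended Euclid on (7, 1):
7 = 7×1 + 0
43⁻¹ ≡ 1 (mod 7), so k ≡ 1·5 ≡ 5 (mod 7).
x = 11 + 43·5 = 226.

226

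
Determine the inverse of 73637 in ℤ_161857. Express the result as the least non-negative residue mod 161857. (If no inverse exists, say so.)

Extended Euclidean algorithm:
161857 = 2*73637 + 14583
73637 = 5*14583 + 722
14583 = 20*722 + 143
722 = 5*143 + 7
143 = 20*7 + 3
7 = 2*3 + 1
3 = 3*1 + 0
Since gcd(73637, 161857) = 1, back-substitute to write 1 as a combination:
1 = 7 − 2·3
1 = −2·143 + 41·7
1 = 41·722 − 207·143
1 = −207·14583 + 4181·722
1 = 4181·73637 − 21112·14583
1 = −21112·161857 + 46405·73637
So 73637·46405 ≡ 1 (mod 161857).

46405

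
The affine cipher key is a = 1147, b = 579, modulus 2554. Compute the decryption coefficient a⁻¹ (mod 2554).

Run Euclid on (2554, 1147):
2554 = 2·1147 + 260
1147 = 4·260 + 107
260 = 2·107 + 46
107 = 2·46 + 15
46 = 3·15 + 1
15 = 15·1 + 0
gcd = 1, so the inverse exists. Back-substitute:
1 = 46 − 3·15
1 = −3·107 + 7·46
1 = 7·260 − 17·107
1 = −17·1147 + 75·260
1 = 75·2554 − 167·1147
So 1147·(-167) ≡ 1 (mod 2554), and -167 ≡ 2387 (mod 2554).

2387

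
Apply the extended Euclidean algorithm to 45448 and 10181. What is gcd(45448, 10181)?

Euclidean algorithm:
45448 = 4×10181 + 4724
10181 = 2×4724 + 733
4724 = 6×733 + 326
733 = 2×326 + 81
326 = 4×81 + 2
81 = 40×2 + 1
2 = 2×1 + 0
gcd(45448, 10181) = 1.
Back-substituting:
1 = 81 − 40·2
1 = −40·326 + 161·81
1 = 161·733 − 362·326
1 = −362·4724 + 2333·733
1 = 2333·10181 − 5028·4724
1 = −5028·45448 + 22445·10181
So 1 = (-5028)·45448 + (22445)·10181.

1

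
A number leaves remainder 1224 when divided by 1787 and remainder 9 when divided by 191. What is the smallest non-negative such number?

235321

Write x = 1224 + 1787·k. Then 1787·k ≡ 9 − 1224 ≡ 122 (mod 191).
Need 1787⁻¹ mod 191. Extended Euclid on (191, 68):
191 = 2·68 + 55
68 = 1·55 + 13
55 = 4·13 + 3
13 = 4·3 + 1
3 = 3·1 + 0
Back-substitute:
1 = 13 − 4·3
1 = −4·55 + 17·13
1 = 17·68 − 21·55
1 = −21·191 + 59·68
1787⁻¹ ≡ 59 (mod 191), so k ≡ 59·122 ≡ 131 (mod 191).
x = 1224 + 1787·131 = 235321.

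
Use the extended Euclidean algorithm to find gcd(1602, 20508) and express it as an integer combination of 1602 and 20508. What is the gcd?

Apply Euclid's algorithm to 20508 and 1602:
20508 = 12·1602 + 1284
1602 = 1·1284 + 318
1284 = 4·318 + 12
318 = 26·12 + 6
12 = 2·6 + 0
gcd(1602, 20508) = 6.
Express as a combination:
6 = 318 − 26·12
6 = −26·1284 + 105·318
6 = 105·1602 − 131·1284
6 = −131·20508 + 1677·1602
So 6 = (-131)·20508 + (1677)·1602.

6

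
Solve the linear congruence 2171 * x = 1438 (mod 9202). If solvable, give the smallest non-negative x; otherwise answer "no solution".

First find gcd(2171, 9202):
9202 = 4·2171 + 518
2171 = 4·518 + 99
518 = 5·99 + 23
99 = 4·23 + 7
23 = 3·7 + 2
7 = 3·2 + 1
2 = 2·1 + 0
gcd = 1, so a unique solution mod 9202 exists.
Back-substitute for the Bézout coefficients:
1 = 7 − 3·2
1 = −3·23 + 10·7
1 = 10·99 − 43·23
1 = −43·518 + 225·99
1 = 225·2171 − 943·518
1 = −943·9202 + 3997·2171
So 2171·(3997) ≡ 1 (mod 9202), giving 2171⁻¹ ≡ 3997.
x ≡ 2171⁻¹·1438 ≡ 3997·1438 ≡ 5638 (mod 9202).

5638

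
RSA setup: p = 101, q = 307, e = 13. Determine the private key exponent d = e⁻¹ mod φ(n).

16477

φ(n) = (p−1)(q−1) = 100·306 = 30600.
Need d with 13·d ≡ 1 (mod 30600). Apply the extended Euclidean algorithm:
30600 = 2353*13 + 11
13 = 1*11 + 2
11 = 5*2 + 1
2 = 2*1 + 0
Back-substitute:
1 = 11 − 5·2
1 = −5·13 + 6·11
1 = 6·30600 − 14123·13
So 13·(-14123) ≡ 1 (mod 30600), hence d ≡ -14123 ≡ 16477 (mod 30600).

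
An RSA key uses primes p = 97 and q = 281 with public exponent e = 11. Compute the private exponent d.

7331

φ(n) = (p−1)(q−1) = 96·280 = 26880.
Need d with 11·d ≡ 1 (mod 26880). Apply the extended Euclidean algorithm:
26880 = 2443×11 + 7
11 = 1×7 + 4
7 = 1×4 + 3
4 = 1×3 + 1
3 = 3×1 + 0
Back-substitute:
1 = 4 − 3
1 = −7 + 2·4
1 = 2·11 − 3·7
1 = −3·26880 + 7331·11
So 11·7331 ≡ 1 (mod 26880), hence d = 7331.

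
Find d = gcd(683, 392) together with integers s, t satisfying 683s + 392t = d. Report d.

Repeated division:
683 = 1×392 + 291
392 = 1×291 + 101
291 = 2×101 + 89
101 = 1×89 + 12
89 = 7×12 + 5
12 = 2×5 + 2
5 = 2×2 + 1
2 = 2×1 + 0
gcd(683, 392) = 1.
Working backward:
1 = 5 − 2·2
1 = −2·12 + 5·5
1 = 5·89 − 37·12
1 = −37·101 + 42·89
1 = 42·291 − 121·101
1 = −121·392 + 163·291
1 = 163·683 − 284·392
So 1 = (163)·683 + (-284)·392.

1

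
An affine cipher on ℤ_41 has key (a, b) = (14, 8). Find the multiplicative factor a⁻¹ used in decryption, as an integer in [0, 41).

3

gcd(41, 14) by repeated division:
41 = 2·14 + 13
14 = 1·13 + 1
13 = 13·1 + 0
The gcd is 1. Working backward:
1 = 14 − 13
1 = −41 + 3·14
So 14·3 ≡ 1 (mod 41).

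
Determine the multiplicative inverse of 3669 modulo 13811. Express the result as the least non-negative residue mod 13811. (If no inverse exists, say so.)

Extended Euclidean algorithm:
13811 = 3·3669 + 2804
3669 = 1·2804 + 865
2804 = 3·865 + 209
865 = 4·209 + 29
209 = 7·29 + 6
29 = 4·6 + 5
6 = 1·5 + 1
5 = 5·1 + 0
Since gcd(3669, 13811) = 1, back-substitute to write 1 as a combination:
1 = 6 − 5
1 = −29 + 5·6
1 = 5·209 − 36·29
1 = −36·865 + 149·209
1 = 149·2804 − 483·865
1 = −483·3669 + 632·2804
1 = 632·13811 − 2379·3669
Hence 3669⁻¹ ≡ -2379 ≡ 11432 (mod 13811).

11432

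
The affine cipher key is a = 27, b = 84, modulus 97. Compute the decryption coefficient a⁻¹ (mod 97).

Run Euclid on (97, 27):
97 = 3*27 + 16
27 = 1*16 + 11
16 = 1*11 + 5
11 = 2*5 + 1
5 = 5*1 + 0
gcd = 1, so the inverse exists. Back-substitute:
1 = 11 − 2·5
1 = −2·16 + 3·11
1 = 3·27 − 5·16
1 = −5·97 + 18·27
So 27·18 ≡ 1 (mod 97).

18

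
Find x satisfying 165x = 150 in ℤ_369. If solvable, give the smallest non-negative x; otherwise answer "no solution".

68

First find gcd(165, 369):
369 = 2*165 + 39
165 = 4*39 + 9
39 = 4*9 + 3
9 = 3*3 + 0
gcd = 3 and 3 | 150, so solutions exist. Divide through by 3: 55x ≡ 50 (mod 123).
Now find 55⁻¹ mod 123:
123 = 2*55 + 13
55 = 4*13 + 3
13 = 4*3 + 1
3 = 3*1 + 0
Back-substitute:
1 = 13 − 4·3
1 = −4·55 + 17·13
1 = 17·123 − 38·55
So 55·(-38) ≡ 1 (mod 123), i.e. 55⁻¹ ≡ 85.
Then x ≡ 85·50 ≡ 68 (mod 123); the smallest non-negative solution is x = 68.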